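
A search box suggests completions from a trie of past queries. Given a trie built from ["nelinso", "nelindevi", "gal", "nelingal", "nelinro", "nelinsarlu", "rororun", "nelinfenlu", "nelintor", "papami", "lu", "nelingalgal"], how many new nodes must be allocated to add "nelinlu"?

2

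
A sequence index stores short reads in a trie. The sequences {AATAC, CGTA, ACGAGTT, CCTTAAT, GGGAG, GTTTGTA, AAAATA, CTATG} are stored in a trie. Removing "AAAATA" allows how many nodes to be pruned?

4

After clearing the end-marker at "AAAATA", prune upward until reaching a node still needed by another word.
The suffix "AATA" (4 nodes) is used only by "AAAATA"; the node for "AA" still has the child "T", so pruning stops there.
Nodes removed: 4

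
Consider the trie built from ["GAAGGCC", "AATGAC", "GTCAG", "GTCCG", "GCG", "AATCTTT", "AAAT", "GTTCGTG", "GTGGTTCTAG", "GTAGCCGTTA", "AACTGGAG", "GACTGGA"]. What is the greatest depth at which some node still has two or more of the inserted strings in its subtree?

3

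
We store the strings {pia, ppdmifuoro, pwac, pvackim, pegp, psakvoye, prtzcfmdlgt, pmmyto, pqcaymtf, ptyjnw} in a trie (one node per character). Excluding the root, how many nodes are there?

58

For each word, the new-node count is its length minus the longest prefix already in the trie:
  "pia" → 3 new (p, i, a)
  "ppdmifuoro" → prefix "p" already present; 9 new (p, d, m, i, f, u, o, r, o)
  "pwac" → prefix "p" already present; 3 new (w, a, c)
  "pvackim" → prefix "p" already present; 6 new (v, a, c, k, i, m)
  "pegp" → prefix "p" already present; 3 new (e, g, p)
  "psakvoye" → prefix "p" already present; 7 new (s, a, k, v, o, y, e)
  "prtzcfmdlgt" → prefix "p" already present; 10 new (r, t, z, c, f, m, d, l, g, t)
  "pmmyto" → prefix "p" already present; 5 new (m, m, y, t, o)
  "pqcaymtf" → prefix "p" already present; 7 new (q, c, a, y, m, t, f)
  "ptyjnw" → prefix "p" already present; 5 new (t, y, j, n, w)
Total nodes = 3 + 9 + 3 + 6 + 3 + 7 + 10 + 5 + 7 + 5 = 58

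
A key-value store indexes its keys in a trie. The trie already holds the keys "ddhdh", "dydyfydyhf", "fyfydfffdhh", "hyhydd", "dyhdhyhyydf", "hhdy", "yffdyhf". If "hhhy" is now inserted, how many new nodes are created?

2

"hh" is already a path in the trie; the remaining "hy" must be added.
Each of the 2 remaining characters creates one node.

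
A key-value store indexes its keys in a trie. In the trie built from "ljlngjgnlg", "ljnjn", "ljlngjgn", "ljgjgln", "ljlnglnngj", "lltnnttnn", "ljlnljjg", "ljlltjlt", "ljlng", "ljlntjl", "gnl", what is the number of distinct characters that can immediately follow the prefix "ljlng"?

2

Follow the path "ljlng" to its node, then look at its outgoing edges.
Characters that immediately follow "ljlng" among the stored strings: {j, l}.
That node has 2 child edges.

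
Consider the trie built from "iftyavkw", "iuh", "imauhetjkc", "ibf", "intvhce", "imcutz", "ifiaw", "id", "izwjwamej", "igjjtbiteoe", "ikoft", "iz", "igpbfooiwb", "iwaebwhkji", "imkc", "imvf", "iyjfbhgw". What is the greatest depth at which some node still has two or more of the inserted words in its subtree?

Equivalently: take the maximum, over all pairs, of their longest common prefix length.
e.g. "ifiaw" and "iftyavkw" share the prefix "if" of length 2; no pair shares a longer one.
Longest shared-prefix length: 2

2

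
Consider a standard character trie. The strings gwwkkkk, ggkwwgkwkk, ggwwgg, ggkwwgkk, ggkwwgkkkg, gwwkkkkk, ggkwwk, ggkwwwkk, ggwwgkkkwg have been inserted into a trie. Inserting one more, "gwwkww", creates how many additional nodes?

2

Walking "gwwkww" from the root, the first 4 characters ("gwwk") follow existing edges; "w" is the first miss.
Each of the 2 remaining characters creates one node.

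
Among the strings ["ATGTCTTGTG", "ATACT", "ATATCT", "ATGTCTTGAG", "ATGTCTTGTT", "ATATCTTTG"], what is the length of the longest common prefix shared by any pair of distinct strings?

Look for the deepest trie node that still has at least two words in its subtree.
e.g. "ATGTCTTGTG" and "ATGTCTTGTT" share the prefix "ATGTCTTGT" of length 9; no pair shares a longer one.
Longest shared-prefix length: 9

9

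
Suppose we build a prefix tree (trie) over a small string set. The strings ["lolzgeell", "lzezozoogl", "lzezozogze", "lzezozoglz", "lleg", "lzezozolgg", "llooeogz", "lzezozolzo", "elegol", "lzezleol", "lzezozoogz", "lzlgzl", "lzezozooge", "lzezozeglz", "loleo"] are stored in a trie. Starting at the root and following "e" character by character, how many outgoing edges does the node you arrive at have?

1

Walk "e" from the root, arriving at one node.
Characters that immediately follow "e" among the stored strings: {l}.
That node has 1 child edge.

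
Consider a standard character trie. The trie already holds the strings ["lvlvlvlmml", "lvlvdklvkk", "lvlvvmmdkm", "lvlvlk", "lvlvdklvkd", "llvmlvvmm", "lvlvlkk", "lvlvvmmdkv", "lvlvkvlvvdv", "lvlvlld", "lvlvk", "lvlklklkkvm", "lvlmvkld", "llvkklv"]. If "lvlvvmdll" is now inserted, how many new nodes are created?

The longest prefix of "lvlvvmdll" already in the trie is "lvlvvm" (length 6).
New nodes needed: |"lvlvvmdll"| − 6 = 9 − 6 = 3.

3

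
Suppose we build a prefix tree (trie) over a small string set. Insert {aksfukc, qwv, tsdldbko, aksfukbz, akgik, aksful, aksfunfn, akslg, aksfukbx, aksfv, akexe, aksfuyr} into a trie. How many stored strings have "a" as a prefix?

10

Walk to "a"; the words in its subtree are exactly those with that prefix.
Matches: "akexe", "akgik", "aksfukbx", "aksfukbz", "aksfukc", "aksful", "aksfunfn", "aksfuyr", "aksfv", "akslg"
Count: 10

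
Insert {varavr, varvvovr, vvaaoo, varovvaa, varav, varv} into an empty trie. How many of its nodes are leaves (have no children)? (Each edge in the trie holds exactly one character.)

Leaves are exactly the stored words that no other stored word extends.
Those words: "varavr", "varovvaa", "varvvovr", "vvaaoo"
Leaf count: 4

4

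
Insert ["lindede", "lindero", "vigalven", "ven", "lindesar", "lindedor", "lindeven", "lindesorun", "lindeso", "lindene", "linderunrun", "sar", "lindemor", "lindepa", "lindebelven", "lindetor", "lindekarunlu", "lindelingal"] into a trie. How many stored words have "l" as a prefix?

15

Walk to "l"; the words in its subtree are exactly those with that prefix.
Words under "l": lindebelven, lindede, lindedor, lindekarunlu, lindelingal, lindemor, lindene, lindepa, lindero, linderunrun, lindesar, lindeso, lindesorun, lindetor, lindeven
Count: 15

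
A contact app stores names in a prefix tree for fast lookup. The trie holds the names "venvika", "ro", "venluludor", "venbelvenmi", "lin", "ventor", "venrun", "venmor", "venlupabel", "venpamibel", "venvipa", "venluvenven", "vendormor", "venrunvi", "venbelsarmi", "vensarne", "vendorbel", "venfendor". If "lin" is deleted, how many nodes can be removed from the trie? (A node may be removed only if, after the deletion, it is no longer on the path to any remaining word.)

3

After clearing the end-marker at "lin", prune upward until reaching a node still needed by another word.
No other word shares any prefix with "lin", so all 3 of its nodes go.
Nodes removed: 3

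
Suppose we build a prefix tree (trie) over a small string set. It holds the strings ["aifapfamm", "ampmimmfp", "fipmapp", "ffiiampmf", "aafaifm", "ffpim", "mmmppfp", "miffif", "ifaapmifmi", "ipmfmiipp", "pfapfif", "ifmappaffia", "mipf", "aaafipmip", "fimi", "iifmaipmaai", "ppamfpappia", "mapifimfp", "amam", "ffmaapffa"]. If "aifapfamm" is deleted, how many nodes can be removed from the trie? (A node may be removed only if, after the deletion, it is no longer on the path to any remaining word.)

After clearing the end-marker at "aifapfamm", prune upward until reaching a node still needed by another word.
The suffix "ifapfamm" (8 nodes) is used only by "aifapfamm"; the node for "a" still has the child "m", so pruning stops there.
Nodes removed: 8

8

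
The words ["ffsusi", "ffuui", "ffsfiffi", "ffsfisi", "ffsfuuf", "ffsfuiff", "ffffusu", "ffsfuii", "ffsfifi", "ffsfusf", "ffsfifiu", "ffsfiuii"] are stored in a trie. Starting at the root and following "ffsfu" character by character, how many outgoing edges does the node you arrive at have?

3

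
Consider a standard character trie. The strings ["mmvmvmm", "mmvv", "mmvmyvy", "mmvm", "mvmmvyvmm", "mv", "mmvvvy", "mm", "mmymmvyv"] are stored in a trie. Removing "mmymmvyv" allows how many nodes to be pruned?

A node on "mmymmvyv"'s path can go only if nothing else ends at it or branches off below it.
The suffix "ymmvyv" (6 nodes) is used only by "mmymmvyv"; the node for "mm" still has the child "v", so pruning stops there.
Nodes removed: 6

6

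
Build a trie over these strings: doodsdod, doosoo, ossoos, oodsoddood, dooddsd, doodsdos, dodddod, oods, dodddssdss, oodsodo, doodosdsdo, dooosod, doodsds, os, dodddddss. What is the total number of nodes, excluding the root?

56

Count nodes per top-level branch (shared prefixes stored once):
  'd'-branch (dodddddss, dodddod, dodddssdss, dooddsd, doodosdsdo, doodsdod, doodsdos, doodsds, dooosod, doosoo): 40 nodes
  'o'-branch (oods, oodsoddood, oodsodo, os, ossoos): 16 nodes
Sum: 56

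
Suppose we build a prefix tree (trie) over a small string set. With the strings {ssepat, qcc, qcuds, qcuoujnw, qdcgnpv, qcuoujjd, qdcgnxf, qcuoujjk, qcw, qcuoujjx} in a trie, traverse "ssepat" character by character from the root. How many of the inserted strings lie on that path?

Traverse "ssepat" character by character; count nodes along the way that are marked as word ends.
Prefixes of the query that are stored words: "ssepat"
Count: 1

1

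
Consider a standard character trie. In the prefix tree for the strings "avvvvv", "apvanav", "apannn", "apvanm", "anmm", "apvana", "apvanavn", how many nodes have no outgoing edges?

5

A leaf is a node with no children — equivalently, the end of a word that is not a proper prefix of any other stored word.
Those words: "anmm", "apannn", "apvanavn", "apvanm", "avvvvv"
Leaf count: 5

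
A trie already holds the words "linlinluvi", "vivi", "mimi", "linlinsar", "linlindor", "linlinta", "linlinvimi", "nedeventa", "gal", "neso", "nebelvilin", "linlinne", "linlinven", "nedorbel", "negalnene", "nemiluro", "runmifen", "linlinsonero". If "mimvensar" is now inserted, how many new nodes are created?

6

The longest prefix of "mimvensar" already in the trie is "mim" (length 3).
So 9 − 3 = 6 new nodes.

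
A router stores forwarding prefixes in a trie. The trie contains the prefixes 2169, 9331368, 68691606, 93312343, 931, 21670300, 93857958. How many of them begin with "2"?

2

Traverse to the node for "2", then collect every word in that subtree.
Words under "2": 21670300, 2169
Count: 2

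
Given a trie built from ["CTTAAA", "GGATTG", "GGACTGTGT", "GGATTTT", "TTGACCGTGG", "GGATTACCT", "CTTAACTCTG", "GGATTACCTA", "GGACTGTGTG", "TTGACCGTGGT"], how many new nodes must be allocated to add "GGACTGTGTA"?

1

Walking "GGACTGTGTA" from the root, the first 9 characters ("GGACTGTGT") follow existing edges; "A" is the first miss.
So 10 − 9 = 1 new nodes.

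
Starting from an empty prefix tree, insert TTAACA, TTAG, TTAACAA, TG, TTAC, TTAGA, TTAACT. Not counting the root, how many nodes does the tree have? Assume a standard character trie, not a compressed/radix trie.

Trace insertions, counting only characters that open a new branch:
  "TTAACA" → 6 new (T, T, A, A, C, A)
  "TTAG" → prefix "TTA" already present; 1 new (G)
  "TTAACAA" → prefix "TTAACA" already present; 1 new (A)
  "TG" → prefix "T" already present; 1 new (G)
  "TTAC" → prefix "TTA" already present; 1 new (C)
  "TTAGA" → prefix "TTAG" already present; 1 new (A)
  "TTAACT" → prefix "TTAAC" already present; 1 new (T)
Total nodes = 6 + 1 + 1 + 1 + 1 + 1 + 1 = 12

12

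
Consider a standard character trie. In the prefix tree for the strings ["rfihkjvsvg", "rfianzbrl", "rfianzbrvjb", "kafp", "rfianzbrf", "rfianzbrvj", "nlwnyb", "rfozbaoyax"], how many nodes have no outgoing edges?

Leaves are exactly the stored words that no other stored word extends.
Those words: "kafp", "nlwnyb", "rfianzbrf", "rfianzbrl", "rfianzbrvjb", "rfihkjvsvg", "rfozbaoyax"
Leaf count: 7

7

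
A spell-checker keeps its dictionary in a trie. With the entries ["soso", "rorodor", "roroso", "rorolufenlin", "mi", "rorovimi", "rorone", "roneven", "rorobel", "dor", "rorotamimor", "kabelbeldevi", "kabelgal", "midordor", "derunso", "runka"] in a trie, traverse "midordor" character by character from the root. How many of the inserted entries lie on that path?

2

Walk "midordor" from the root; an end-of-word marker is hit whenever a stored word is a prefix of "midordor".
Prefixes of the query that are stored words: "mi", "midordor"
Count: 2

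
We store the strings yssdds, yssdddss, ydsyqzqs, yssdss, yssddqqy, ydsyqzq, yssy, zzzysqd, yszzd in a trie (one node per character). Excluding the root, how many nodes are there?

32

Trie structure (* marks end of a word):
(root)
├─ y
│  ├─ d
│  │  └─ s
│  │     └─ y
│  │        └─ q
│  │           └─ z
│  │              └─ q *
│  │                 └─ s *
│  └─ s
│     ├─ s
│     │  ├─ d
│     │  │  ├─ d
│     │  │  │  ├─ d
│     │  │  │  │  └─ s
│     │  │  │  │     └─ s *
│     │  │  │  ├─ q
│     │  │  │  │  └─ q
│     │  │  │  │     └─ y *
│     │  │  │  └─ s *
│     │  │  └─ s
│     │  │     └─ s *
│     │  └─ y *
│     └─ z
│        └─ z
│           └─ d *
└─ z
   └─ z
      └─ z
         └─ y
            └─ s
               └─ q
                  └─ d *
Counting every labelled node above: 32.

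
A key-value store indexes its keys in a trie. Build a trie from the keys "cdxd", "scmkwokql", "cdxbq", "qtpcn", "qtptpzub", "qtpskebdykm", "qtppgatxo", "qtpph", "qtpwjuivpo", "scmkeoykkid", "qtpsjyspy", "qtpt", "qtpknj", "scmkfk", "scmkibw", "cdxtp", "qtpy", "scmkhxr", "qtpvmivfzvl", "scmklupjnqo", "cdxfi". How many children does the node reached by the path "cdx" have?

Walk "cdx" from the root, arriving at one node.
Distinct next characters after "cdx": b, d, f, t.
That node has 4 child edges.

4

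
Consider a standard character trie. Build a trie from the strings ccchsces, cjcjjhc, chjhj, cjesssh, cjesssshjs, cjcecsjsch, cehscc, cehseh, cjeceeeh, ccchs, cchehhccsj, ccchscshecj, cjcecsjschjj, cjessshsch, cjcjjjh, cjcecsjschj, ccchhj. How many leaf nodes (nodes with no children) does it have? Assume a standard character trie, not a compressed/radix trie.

13

A leaf is a node with no children — equivalently, the end of a word that is not a proper prefix of any other stored word.
Those words: "ccchhj", "ccchsces", "ccchscshecj", "cchehhccsj", "cehscc", "cehseh", "chjhj", "cjcecsjschjj", "cjcjjhc", "cjcjjjh", "cjeceeeh", "cjessshsch", "cjesssshjs"
Leaf count: 13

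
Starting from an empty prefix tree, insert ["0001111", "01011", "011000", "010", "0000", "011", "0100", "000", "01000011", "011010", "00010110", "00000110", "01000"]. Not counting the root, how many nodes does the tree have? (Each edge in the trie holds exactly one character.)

31

Trace insertions, counting only characters that open a new branch:
  "0001111" → 7 new (0, 0, 0, 1, 1, 1, 1)
  "01011" → prefix "0" already present; 4 new (1, 0, 1, 1)
  "011000" → prefix "01" already present; 4 new (1, 0, 0, 0)
  "010" → prefix "010" already present; 0 new (none)
  "0000" → prefix "000" already present; 1 new (0)
  "011" → prefix "011" already present; 0 new (none)
  "0100" → prefix "010" already present; 1 new (0)
  "000" → prefix "000" already present; 0 new (none)
  "01000011" → prefix "0100" already present; 4 new (0, 0, 1, 1)
  "011010" → prefix "0110" already present; 2 new (1, 0)
  "00010110" → prefix "0001" already present; 4 new (0, 1, 1, 0)
  "00000110" → prefix "0000" already present; 4 new (0, 1, 1, 0)
  "01000" → prefix "01000" already present; 0 new (none)
Total nodes = 7 + 4 + 4 + 0 + 1 + 0 + 1 + 0 + 4 + 2 + 4 + 4 + 0 = 31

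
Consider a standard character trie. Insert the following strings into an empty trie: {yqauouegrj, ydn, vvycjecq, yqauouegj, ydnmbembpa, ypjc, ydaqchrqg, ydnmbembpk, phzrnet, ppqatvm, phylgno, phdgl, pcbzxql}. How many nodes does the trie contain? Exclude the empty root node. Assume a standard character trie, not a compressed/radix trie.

66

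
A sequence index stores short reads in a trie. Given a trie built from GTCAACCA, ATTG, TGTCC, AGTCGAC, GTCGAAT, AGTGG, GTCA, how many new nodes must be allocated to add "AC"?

1

"A" is already a path in the trie; the remaining "C" must be added.
Each of the 1 remaining characters creates one node.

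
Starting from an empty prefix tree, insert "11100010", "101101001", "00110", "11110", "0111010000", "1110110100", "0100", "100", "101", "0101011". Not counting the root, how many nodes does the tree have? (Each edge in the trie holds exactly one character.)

Trace insertions, counting only characters that open a new branch:
  "11100010" → 8 new (1, 1, 1, 0, 0, 0, 1, 0)
  "101101001" → prefix "1" already present; 8 new (0, 1, 1, 0, 1, 0, 0, 1)
  "00110" → 5 new (0, 0, 1, 1, 0)
  "11110" → prefix "111" already present; 2 new (1, 0)
  "0111010000" → prefix "0" already present; 9 new (1, 1, 1, 0, 1, 0, 0, 0, 0)
  "1110110100" → prefix "1110" already present; 6 new (1, 1, 0, 1, 0, 0)
  "0100" → prefix "01" already present; 2 new (0, 0)
  "100" → prefix "10" already present; 1 new (0)
  "101" → prefix "101" already present; 0 new (none)
  "0101011" → prefix "010" already present; 4 new (1, 0, 1, 1)
Total nodes = 8 + 8 + 5 + 2 + 9 + 6 + 2 + 1 + 0 + 4 = 45

45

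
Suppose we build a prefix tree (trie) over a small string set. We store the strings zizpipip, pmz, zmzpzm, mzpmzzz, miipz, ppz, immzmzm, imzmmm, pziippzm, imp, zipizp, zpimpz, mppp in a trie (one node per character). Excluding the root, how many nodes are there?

60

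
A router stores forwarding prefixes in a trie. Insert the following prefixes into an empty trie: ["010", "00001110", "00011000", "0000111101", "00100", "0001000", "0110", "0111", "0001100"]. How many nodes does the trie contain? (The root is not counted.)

27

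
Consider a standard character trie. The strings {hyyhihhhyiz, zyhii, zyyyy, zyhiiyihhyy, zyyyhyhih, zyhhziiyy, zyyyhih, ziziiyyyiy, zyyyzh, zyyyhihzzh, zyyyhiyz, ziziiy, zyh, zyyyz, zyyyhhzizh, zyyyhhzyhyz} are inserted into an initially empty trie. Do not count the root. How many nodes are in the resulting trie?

Trace insertions, counting only characters that open a new branch:
  "hyyhihhhyiz" → 11 new (h, y, y, h, i, h, h, h, y, i, z)
  "zyhii" → 5 new (z, y, h, i, i)
  "zyyyy" → prefix "zy" already present; 3 new (y, y, y)
  "zyhiiyihhyy" → prefix "zyhii" already present; 6 new (y, i, h, h, y, y)
  "zyyyhyhih" → prefix "zyyy" already present; 5 new (h, y, h, i, h)
  "zyhhziiyy" → prefix "zyh" already present; 6 new (h, z, i, i, y, y)
  "zyyyhih" → prefix "zyyyh" already present; 2 new (i, h)
  "ziziiyyyiy" → prefix "z" already present; 9 new (i, z, i, i, y, y, y, i, y)
  "zyyyzh" → prefix "zyyy" already present; 2 new (z, h)
  "zyyyhihzzh" → prefix "zyyyhih" already present; 3 new (z, z, h)
  "zyyyhiyz" → prefix "zyyyhi" already present; 2 new (y, z)
  "ziziiy" → prefix "ziziiy" already present; 0 new (none)
  "zyh" → prefix "zyh" already present; 0 new (none)
  "zyyyz" → prefix "zyyyz" already present; 0 new (none)
  "zyyyhhzizh" → prefix "zyyyh" already present; 5 new (h, z, i, z, h)
  "zyyyhhzyhyz" → prefix "zyyyhhz" already present; 4 new (y, h, y, z)
Total nodes = 11 + 5 + 3 + 6 + 5 + 6 + 2 + 9 + 2 + 3 + 2 + 0 + 0 + 0 + 5 + 4 = 63

63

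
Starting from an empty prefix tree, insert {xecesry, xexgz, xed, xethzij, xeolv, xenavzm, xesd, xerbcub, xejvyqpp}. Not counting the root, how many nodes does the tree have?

37

Insert word by word; a character creates a node only if that edge doesn't already exist:
  "xecesry" → 7 new (x, e, c, e, s, r, y)
  "xexgz" → prefix "xe" already present; 3 new (x, g, z)
  "xed" → prefix "xe" already present; 1 new (d)
  "xethzij" → prefix "xe" already present; 5 new (t, h, z, i, j)
  "xeolv" → prefix "xe" already present; 3 new (o, l, v)
  "xenavzm" → prefix "xe" already present; 5 new (n, a, v, z, m)
  "xesd" → prefix "xe" already present; 2 new (s, d)
  "xerbcub" → prefix "xe" already present; 5 new (r, b, c, u, b)
  "xejvyqpp" → prefix "xe" already present; 6 new (j, v, y, q, p, p)
Total nodes = 7 + 3 + 1 + 5 + 3 + 5 + 2 + 5 + 6 = 37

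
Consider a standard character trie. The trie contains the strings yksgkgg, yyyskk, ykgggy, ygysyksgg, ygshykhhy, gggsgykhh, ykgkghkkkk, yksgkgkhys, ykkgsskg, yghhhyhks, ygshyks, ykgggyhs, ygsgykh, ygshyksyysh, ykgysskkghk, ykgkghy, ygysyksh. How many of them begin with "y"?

Walk to "y"; the words in its subtree are exactly those with that prefix.
Words under "y": yghhhyhks, ygsgykh, ygshykhhy, ygshyks, ygshyksyysh, ygysyksgg, ygysyksh, ykgggy, ykgggyhs, ykgkghkkkk, ykgkghy, ykgysskkghk, ykkgsskg, yksgkgg, yksgkgkhys, yyyskk
Count: 16

16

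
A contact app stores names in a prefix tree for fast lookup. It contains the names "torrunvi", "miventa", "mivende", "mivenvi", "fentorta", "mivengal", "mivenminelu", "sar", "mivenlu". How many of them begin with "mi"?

Walk to "mi"; the words in its subtree are exactly those with that prefix.
Words under "mi": mivende, mivengal, mivenlu, mivenminelu, miventa, mivenvi
Count: 6

6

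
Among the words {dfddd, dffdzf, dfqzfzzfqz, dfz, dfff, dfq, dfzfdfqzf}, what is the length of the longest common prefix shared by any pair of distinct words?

3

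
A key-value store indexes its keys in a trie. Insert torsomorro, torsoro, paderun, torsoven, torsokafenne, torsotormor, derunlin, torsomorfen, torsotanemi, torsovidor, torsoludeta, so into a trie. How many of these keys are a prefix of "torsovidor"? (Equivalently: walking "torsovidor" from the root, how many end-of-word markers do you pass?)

Walk "torsovidor" from the root; an end-of-word marker is hit whenever a stored word is a prefix of "torsovidor".
Prefixes of the query that are stored words: "torsovidor"
Count: 1

1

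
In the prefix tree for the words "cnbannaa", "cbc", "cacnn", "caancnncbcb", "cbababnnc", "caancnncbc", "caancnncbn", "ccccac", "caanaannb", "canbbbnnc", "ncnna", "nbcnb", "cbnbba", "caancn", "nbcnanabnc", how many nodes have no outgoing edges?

13

A leaf is a node with no children — equivalently, the end of a word that is not a proper prefix of any other stored word.
Those words: "caanaannb", "caancnncbcb", "caancnncbn", "cacnn", "canbbbnnc", "cbababnnc", "cbc", "cbnbba", "ccccac", "cnbannaa", "nbcnanabnc", "nbcnb", "ncnna"
Leaf count: 13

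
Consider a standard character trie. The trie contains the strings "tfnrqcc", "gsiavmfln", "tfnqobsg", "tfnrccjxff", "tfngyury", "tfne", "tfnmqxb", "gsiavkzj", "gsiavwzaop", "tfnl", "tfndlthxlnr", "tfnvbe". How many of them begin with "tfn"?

9

Walk to "tfn"; the words in its subtree are exactly those with that prefix.
Words under "tfn": tfndlthxlnr, tfne, tfngyury, tfnl, tfnmqxb, tfnqobsg, tfnrccjxff, tfnrqcc, tfnvbe
Count: 9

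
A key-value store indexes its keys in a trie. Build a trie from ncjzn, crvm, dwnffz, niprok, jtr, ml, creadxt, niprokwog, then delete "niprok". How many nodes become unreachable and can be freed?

Walk "niprok" from the leaf back toward the root, removing each node that no remaining word uses.
Every node on "niprok" is still needed (e.g. by "niprokwog"), so nothing is freed.
Nodes removed: 0

0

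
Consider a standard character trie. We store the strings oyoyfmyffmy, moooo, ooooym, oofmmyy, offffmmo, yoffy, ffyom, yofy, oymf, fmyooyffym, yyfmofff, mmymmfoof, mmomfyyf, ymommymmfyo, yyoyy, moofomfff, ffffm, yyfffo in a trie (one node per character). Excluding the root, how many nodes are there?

Insert word by word; a character creates a node only if that edge doesn't already exist:
  "oyoyfmyffmy" → 11 new (o, y, o, y, f, m, y, f, f, m, y)
  "moooo" → 5 new (m, o, o, o, o)
  "ooooym" → prefix "o" already present; 5 new (o, o, o, y, m)
  "oofmmyy" → prefix "oo" already present; 5 new (f, m, m, y, y)
  "offffmmo" → prefix "o" already present; 7 new (f, f, f, f, m, m, o)
  "yoffy" → 5 new (y, o, f, f, y)
  "ffyom" → 5 new (f, f, y, o, m)
  "yofy" → prefix "yof" already present; 1 new (y)
  "oymf" → prefix "oy" already present; 2 new (m, f)
  "fmyooyffym" → prefix "f" already present; 9 new (m, y, o, o, y, f, f, y, m)
  "yyfmofff" → prefix "y" already present; 7 new (y, f, m, o, f, f, f)
  "mmymmfoof" → prefix "m" already present; 8 new (m, y, m, m, f, o, o, f)
  "mmomfyyf" → prefix "mm" already present; 6 new (o, m, f, y, y, f)
  "ymommymmfyo" → prefix "y" already present; 10 new (m, o, m, m, y, m, m, f, y, o)
  "yyoyy" → prefix "yy" already present; 3 new (o, y, y)
  "moofomfff" → prefix "moo" already present; 6 new (f, o, m, f, f, f)
  "ffffm" → prefix "ff" already present; 3 new (f, f, m)
  "yyfffo" → prefix "yyf" already present; 3 new (f, f, o)
Total nodes = 11 + 5 + 5 + 5 + 7 + 5 + 5 + 1 + 2 + 9 + 7 + 8 + 6 + 10 + 3 + 6 + 3 + 3 = 101

101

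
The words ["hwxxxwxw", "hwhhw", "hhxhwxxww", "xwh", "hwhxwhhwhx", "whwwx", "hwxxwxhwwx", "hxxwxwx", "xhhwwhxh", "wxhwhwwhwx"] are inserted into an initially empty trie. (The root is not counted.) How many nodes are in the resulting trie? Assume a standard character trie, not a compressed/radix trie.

Insert word by word; a character creates a node only if that edge doesn't already exist:
  "hwxxxwxw" → 8 new (h, w, x, x, x, w, x, w)
  "hwhhw" → prefix "hw" already present; 3 new (h, h, w)
  "hhxhwxxww" → prefix "h" already present; 8 new (h, x, h, w, x, x, w, w)
  "xwh" → 3 new (x, w, h)
  "hwhxwhhwhx" → prefix "hwh" already present; 7 new (x, w, h, h, w, h, x)
  "whwwx" → 5 new (w, h, w, w, x)
  "hwxxwxhwwx" → prefix "hwxx" already present; 6 new (w, x, h, w, w, x)
  "hxxwxwx" → prefix "h" already present; 6 new (x, x, w, x, w, x)
  "xhhwwhxh" → prefix "x" already present; 7 new (h, h, w, w, h, x, h)
  "wxhwhwwhwx" → prefix "w" already present; 9 new (x, h, w, h, w, w, h, w, x)
Total nodes = 8 + 3 + 8 + 3 + 7 + 5 + 6 + 6 + 7 + 9 = 62

62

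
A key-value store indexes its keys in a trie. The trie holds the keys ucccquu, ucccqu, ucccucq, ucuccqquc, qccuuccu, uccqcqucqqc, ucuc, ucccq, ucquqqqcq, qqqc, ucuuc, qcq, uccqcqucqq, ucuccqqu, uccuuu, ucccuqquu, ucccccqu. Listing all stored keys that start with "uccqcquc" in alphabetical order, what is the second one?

uccqcqucqqc

Filter for "uccqcquc…" and sort: "uccqcqucqq", "uccqcqucqqc"
The 2nd is uccqcqucqqc.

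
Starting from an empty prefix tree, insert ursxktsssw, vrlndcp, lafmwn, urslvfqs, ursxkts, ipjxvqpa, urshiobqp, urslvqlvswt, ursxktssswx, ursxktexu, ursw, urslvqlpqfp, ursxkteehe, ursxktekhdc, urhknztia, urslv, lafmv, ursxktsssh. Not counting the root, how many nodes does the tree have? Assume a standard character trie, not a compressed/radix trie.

Count nodes per top-level branch (shared prefixes stored once):
  'i'-branch (ipjxvqpa): 8 nodes
  'l'-branch (lafmv, lafmwn): 7 nodes
  'u'-branch (urhknztia, urshiobqp, urslv, urslvfqs, urslvqlpqfp, urslvqlvswt, ursw, ursxkteehe, ursxktekhdc, ursxktexu, ursxkts, ursxktsssh, ursxktsssw, ursxktssswx): 51 nodes
  'v'-branch (vrlndcp): 7 nodes
Sum: 73

73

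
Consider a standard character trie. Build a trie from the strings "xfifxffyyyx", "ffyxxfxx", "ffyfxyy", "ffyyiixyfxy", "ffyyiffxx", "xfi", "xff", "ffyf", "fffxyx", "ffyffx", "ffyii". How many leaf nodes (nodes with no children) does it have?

9

A leaf is a node with no children — equivalently, the end of a word that is not a proper prefix of any other stored word.
Those words: "fffxyx", "ffyffx", "ffyfxyy", "ffyii", "ffyxxfxx", "ffyyiffxx", "ffyyiixyfxy", "xff", "xfifxffyyyx"
Leaf count: 9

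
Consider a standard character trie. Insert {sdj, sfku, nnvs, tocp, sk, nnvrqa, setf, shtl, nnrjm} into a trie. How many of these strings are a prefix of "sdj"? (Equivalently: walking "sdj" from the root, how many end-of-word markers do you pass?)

1

Traverse "sdj" character by character; count nodes along the way that are marked as word ends.
Prefixes of the query that are stored words: "sdj"
Count: 1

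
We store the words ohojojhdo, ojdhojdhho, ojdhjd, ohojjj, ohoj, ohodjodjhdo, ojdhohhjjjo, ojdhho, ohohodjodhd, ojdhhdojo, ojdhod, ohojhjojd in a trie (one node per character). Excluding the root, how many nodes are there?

56

Count nodes per top-level branch (shared prefixes stored once):
  'o'-branch (ohodjodjhdo, ohohodjodhd, ohoj, ohojhjojd, ohojjj, ohojojhdo, ojdhhdojo, ojdhho, ojdhjd, ojdhod, ojdhohhjjjo, ojdhojdhho): 56 nodes
Sum: 56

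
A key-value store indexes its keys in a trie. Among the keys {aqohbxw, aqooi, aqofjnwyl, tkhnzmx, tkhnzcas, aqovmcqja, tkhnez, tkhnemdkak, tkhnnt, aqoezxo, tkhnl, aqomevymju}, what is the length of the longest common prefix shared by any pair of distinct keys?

5

Equivalently: take the maximum, over all pairs, of their longest common prefix length.
e.g. "tkhnemdkak" and "tkhnez" share the prefix "tkhne" of length 5; no pair shares a longer one.
Longest shared-prefix length: 5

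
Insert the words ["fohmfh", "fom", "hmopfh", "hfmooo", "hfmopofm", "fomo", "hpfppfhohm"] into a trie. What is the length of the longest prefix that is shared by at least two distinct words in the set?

4

Equivalently: take the maximum, over all pairs, of their longest common prefix length.
"hfmooo" and "hfmopofm" agree on "hfmo" (4 characters) before diverging; nothing deeper is shared.
Longest shared-prefix length: 4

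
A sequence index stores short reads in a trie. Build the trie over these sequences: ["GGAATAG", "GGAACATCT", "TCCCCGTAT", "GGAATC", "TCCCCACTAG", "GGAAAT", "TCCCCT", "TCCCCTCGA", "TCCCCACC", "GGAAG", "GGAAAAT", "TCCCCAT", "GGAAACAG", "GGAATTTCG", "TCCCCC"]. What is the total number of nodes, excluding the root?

46

Trace insertions, counting only characters that open a new branch:
  "GGAATAG" → 7 new (G, G, A, A, T, A, G)
  "GGAACATCT" → prefix "GGAA" already present; 5 new (C, A, T, C, T)
  "TCCCCGTAT" → 9 new (T, C, C, C, C, G, T, A, T)
  "GGAATC" → prefix "GGAAT" already present; 1 new (C)
  "TCCCCACTAG" → prefix "TCCCC" already present; 5 new (A, C, T, A, G)
  "GGAAAT" → prefix "GGAA" already present; 2 new (A, T)
  "TCCCCT" → prefix "TCCCC" already present; 1 new (T)
  "TCCCCTCGA" → prefix "TCCCCT" already present; 3 new (C, G, A)
  "TCCCCACC" → prefix "TCCCCAC" already present; 1 new (C)
  "GGAAG" → prefix "GGAA" already present; 1 new (G)
  "GGAAAAT" → prefix "GGAAA" already present; 2 new (A, T)
  "TCCCCAT" → prefix "TCCCCA" already present; 1 new (T)
  "GGAAACAG" → prefix "GGAAA" already present; 3 new (C, A, G)
  "GGAATTTCG" → prefix "GGAAT" already present; 4 new (T, T, C, G)
  "TCCCCC" → prefix "TCCCC" already present; 1 new (C)
Total nodes = 7 + 5 + 9 + 1 + 5 + 2 + 1 + 3 + 1 + 1 + 2 + 1 + 3 + 4 + 1 = 46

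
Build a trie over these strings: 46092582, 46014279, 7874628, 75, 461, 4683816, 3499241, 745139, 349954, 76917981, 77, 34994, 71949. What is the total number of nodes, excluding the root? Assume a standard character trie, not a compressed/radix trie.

Insert word by word; a character creates a node only if that edge doesn't already exist:
  "46092582" → 8 new (4, 6, 0, 9, 2, 5, 8, 2)
  "46014279" → prefix "460" already present; 5 new (1, 4, 2, 7, 9)
  "7874628" → 7 new (7, 8, 7, 4, 6, 2, 8)
  "75" → prefix "7" already present; 1 new (5)
  "461" → prefix "46" already present; 1 new (1)
  "4683816" → prefix "46" already present; 5 new (8, 3, 8, 1, 6)
  "3499241" → 7 new (3, 4, 9, 9, 2, 4, 1)
  "745139" → prefix "7" already present; 5 new (4, 5, 1, 3, 9)
  "349954" → prefix "3499" already present; 2 new (5, 4)
  "76917981" → prefix "7" already present; 7 new (6, 9, 1, 7, 9, 8, 1)
  "77" → prefix "7" already present; 1 new (7)
  "34994" → prefix "3499" already present; 1 new (4)
  "71949" → prefix "7" already present; 4 new (1, 9, 4, 9)
Total nodes = 8 + 5 + 7 + 1 + 1 + 5 + 7 + 5 + 2 + 7 + 1 + 1 + 4 = 54

54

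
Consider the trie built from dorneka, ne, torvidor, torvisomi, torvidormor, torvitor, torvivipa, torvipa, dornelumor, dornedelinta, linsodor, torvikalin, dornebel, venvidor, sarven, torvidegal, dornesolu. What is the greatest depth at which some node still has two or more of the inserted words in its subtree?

8

The deepest shared node is where two words last agree before diverging.
e.g. "torvidor" and "torvidormor" share the prefix "torvidor" of length 8; no pair shares a longer one.
Longest shared-prefix length: 8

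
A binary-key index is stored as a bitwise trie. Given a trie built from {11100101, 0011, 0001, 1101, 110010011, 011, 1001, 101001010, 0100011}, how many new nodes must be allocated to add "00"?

"00" is already a full path in the trie; only an end-marker is added.
No new nodes are needed: 0.

0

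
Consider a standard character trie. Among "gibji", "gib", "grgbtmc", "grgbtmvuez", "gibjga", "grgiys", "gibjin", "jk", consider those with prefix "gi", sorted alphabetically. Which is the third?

Filter for "gi…" and sort: "gib", "gibjga", "gibji", "gibjin"
The 3rd is gibji.

gibji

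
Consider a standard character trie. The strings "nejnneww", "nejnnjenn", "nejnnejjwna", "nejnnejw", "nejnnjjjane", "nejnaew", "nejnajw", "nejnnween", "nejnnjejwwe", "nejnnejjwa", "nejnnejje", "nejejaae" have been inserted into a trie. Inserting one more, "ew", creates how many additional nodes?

No existing word starts with "e", so every character of "ew" needs a new node.
2 − 0 = 2 new nodes.

2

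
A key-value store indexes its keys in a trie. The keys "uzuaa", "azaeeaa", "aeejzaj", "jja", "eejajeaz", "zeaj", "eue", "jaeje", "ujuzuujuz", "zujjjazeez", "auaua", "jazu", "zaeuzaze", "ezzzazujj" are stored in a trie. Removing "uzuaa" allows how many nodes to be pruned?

4

After clearing the end-marker at "uzuaa", prune upward until reaching a node still needed by another word.
The suffix "zuaa" (4 nodes) is used only by "uzuaa"; the node for "u" still has the child "j", so pruning stops there.
Nodes removed: 4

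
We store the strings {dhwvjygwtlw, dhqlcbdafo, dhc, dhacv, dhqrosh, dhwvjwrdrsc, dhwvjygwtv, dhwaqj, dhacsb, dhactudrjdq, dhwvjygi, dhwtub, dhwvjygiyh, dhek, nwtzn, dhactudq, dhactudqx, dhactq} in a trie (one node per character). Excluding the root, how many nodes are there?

For each word, the new-node count is its length minus the longest prefix already in the trie:
  "dhwvjygwtlw" → 11 new (d, h, w, v, j, y, g, w, t, l, w)
  "dhqlcbdafo" → prefix "dh" already present; 8 new (q, l, c, b, d, a, f, o)
  "dhc" → prefix "dh" already present; 1 new (c)
  "dhacv" → prefix "dh" already present; 3 new (a, c, v)
  "dhqrosh" → prefix "dhq" already present; 4 new (r, o, s, h)
  "dhwvjwrdrsc" → prefix "dhwvj" already present; 6 new (w, r, d, r, s, c)
  "dhwvjygwtv" → prefix "dhwvjygwt" already present; 1 new (v)
  "dhwaqj" → prefix "dhw" already present; 3 new (a, q, j)
  "dhacsb" → prefix "dhac" already present; 2 new (s, b)
  "dhactudrjdq" → prefix "dhac" already present; 7 new (t, u, d, r, j, d, q)
  "dhwvjygi" → prefix "dhwvjyg" already present; 1 new (i)
  "dhwtub" → prefix "dhw" already present; 3 new (t, u, b)
  "dhwvjygiyh" → prefix "dhwvjygi" already present; 2 new (y, h)
  "dhek" → prefix "dh" already present; 2 new (e, k)
  "nwtzn" → 5 new (n, w, t, z, n)
  "dhactudq" → prefix "dhactud" already present; 1 new (q)
  "dhactudqx" → prefix "dhactudq" already present; 1 new (x)
  "dhactq" → prefix "dhact" already present; 1 new (q)
Total nodes = 11 + 8 + 1 + 3 + 4 + 6 + 1 + 3 + 2 + 7 + 1 + 3 + 2 + 2 + 5 + 1 + 1 + 1 = 62

62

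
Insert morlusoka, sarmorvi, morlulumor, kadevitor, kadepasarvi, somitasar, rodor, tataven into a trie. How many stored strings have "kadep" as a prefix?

1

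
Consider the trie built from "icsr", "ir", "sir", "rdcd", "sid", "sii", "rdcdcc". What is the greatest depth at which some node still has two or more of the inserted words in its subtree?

The deepest shared node is where two words last agree before diverging.
e.g. "rdcd" and "rdcdcc" share the prefix "rdcd" of length 4; no pair shares a longer one.
Longest shared-prefix length: 4

4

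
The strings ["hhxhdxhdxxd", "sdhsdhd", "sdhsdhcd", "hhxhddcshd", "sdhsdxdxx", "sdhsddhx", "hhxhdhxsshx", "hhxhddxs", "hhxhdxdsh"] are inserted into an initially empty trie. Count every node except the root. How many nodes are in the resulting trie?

43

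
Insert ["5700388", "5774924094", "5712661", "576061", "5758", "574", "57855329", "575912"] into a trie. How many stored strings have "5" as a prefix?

Filter for entries beginning with "5":
Matches: "5700388", "5712661", "574", "5758", "575912", "576061", "5774924094", "57855329"
Count: 8

8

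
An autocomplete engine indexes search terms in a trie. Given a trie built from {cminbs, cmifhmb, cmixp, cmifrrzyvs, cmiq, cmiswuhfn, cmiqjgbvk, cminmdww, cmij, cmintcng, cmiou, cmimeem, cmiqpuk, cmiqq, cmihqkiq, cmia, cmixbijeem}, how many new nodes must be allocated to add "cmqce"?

3

"cm" is already a path in the trie; the remaining "qce" must be added.
New nodes needed: |"cmqce"| − 2 = 5 − 2 = 3.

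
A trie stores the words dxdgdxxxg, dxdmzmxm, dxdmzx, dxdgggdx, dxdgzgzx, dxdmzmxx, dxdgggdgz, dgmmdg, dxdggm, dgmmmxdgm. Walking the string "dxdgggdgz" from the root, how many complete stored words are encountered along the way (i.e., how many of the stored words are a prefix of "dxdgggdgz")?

1

Check each prefix of "dxdgggdgz" against the stored set — each match is an end-marker on the path.
Prefixes of the query that are stored words: "dxdgggdgz"
Count: 1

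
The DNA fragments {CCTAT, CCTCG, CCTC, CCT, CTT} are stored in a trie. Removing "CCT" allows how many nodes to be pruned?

0

Walk "CCT" from the leaf back toward the root, removing each node that no remaining word uses.
Every node on "CCT" is still needed (e.g. by "CCTAT"), so nothing is freed.
Nodes removed: 0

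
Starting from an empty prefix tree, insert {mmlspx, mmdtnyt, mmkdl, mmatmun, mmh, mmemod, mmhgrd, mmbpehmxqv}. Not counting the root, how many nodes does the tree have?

35

For each word, the new-node count is its length minus the longest prefix already in the trie:
  "mmlspx" → 6 new (m, m, l, s, p, x)
  "mmdtnyt" → prefix "mm" already present; 5 new (d, t, n, y, t)
  "mmkdl" → prefix "mm" already present; 3 new (k, d, l)
  "mmatmun" → prefix "mm" already present; 5 new (a, t, m, u, n)
  "mmh" → prefix "mm" already present; 1 new (h)
  "mmemod" → prefix "mm" already present; 4 new (e, m, o, d)
  "mmhgrd" → prefix "mmh" already present; 3 new (g, r, d)
  "mmbpehmxqv" → prefix "mm" already present; 8 new (b, p, e, h, m, x, q, v)
Total nodes = 6 + 5 + 3 + 5 + 1 + 4 + 3 + 8 = 35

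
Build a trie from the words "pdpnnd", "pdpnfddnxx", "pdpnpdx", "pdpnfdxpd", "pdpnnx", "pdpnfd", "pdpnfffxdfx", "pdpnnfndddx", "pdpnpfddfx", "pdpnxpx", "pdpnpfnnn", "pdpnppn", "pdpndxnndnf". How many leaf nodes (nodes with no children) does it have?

12

Leaves are exactly the stored words that no other stored word extends.
Those words: "pdpndxnndnf", "pdpnfddnxx", "pdpnfdxpd", "pdpnfffxdfx", "pdpnnd", "pdpnnfndddx", "pdpnnx", "pdpnpdx", "pdpnpfddfx", "pdpnpfnnn", "pdpnppn", "pdpnxpx"
Leaf count: 12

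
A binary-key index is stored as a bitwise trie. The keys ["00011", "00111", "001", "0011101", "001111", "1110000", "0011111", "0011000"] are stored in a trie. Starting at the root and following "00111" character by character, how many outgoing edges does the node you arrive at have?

Walk "00111" from the root, arriving at one node.
Characters that immediately follow "00111" among the stored strings: {0, 1}.
That node has 2 child edges.

2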